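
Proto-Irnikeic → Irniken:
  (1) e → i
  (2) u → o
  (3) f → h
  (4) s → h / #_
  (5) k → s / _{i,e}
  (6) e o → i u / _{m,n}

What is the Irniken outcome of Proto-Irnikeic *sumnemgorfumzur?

humnimgorhumzor

Irniken: start from *sumnemgorfumzur.
  rule 1 (vowel merger): sumnemgorfumzur → sumnimgorfumzur
  rule 2 (vowel merger): sumnimgorfumzur → somnimgorfomzor
  rule 3 (unconditioned shift): somnimgorfomzor → somnimgorhomzor
  rule 4 (debuccalisation): somnimgorhomzor → homnimgorhomzor
  rule 5: no change — homnimgorhomzor
  rule 6 (pre-nasal raising): homnimgorhomzor → humnimgorhumzor
  ⇒ Irniken humnimgorhumzor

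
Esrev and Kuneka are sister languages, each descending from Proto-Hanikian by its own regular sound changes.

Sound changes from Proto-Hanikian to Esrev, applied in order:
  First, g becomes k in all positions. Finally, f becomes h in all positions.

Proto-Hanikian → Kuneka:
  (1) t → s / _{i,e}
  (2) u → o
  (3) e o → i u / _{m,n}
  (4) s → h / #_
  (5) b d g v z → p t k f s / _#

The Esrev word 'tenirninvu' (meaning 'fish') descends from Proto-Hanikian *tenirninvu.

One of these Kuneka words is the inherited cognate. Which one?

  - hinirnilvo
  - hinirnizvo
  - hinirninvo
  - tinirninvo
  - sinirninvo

Kuneka: start from *tenirninvu.
  rule 1 (palatalisation): tenirninvu → senirninvu
  rule 2 (vowel merger): senirninvu → senirninvo
  rule 3 (pre-nasal raising): senirninvo → sinirninvo
  rule 4 (debuccalisation): sinirninvo → hinirninvo
  rule 5: no change — hinirninvo
  ⇒ Kuneka hinirninvo
Among the options, 'hinirninvo' alone shows every Kuneka change applied in order.

hinirninvo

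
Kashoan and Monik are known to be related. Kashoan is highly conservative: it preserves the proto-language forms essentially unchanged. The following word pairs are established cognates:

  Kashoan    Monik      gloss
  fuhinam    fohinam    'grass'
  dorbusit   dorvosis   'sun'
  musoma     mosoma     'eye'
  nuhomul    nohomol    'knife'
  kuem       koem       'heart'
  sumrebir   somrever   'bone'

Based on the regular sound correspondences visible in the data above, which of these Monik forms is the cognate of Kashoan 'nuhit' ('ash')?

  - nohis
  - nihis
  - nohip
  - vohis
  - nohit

fuhinam ~ fohinam, dorbusit ~ dorvosis — Kashoan u corresponds to Monik o after a consonant, before a consonant other than r, m, n, p, b, f, v.
dorbusit ~ dorvosis — Kashoan t corresponds to Monik s word-finally.
Applying these to Kashoan 'nuhit':
  nuhit → nohit   (u→o after a consonant, before a consonant other than r, m, n, p, b, f, v)
  nohit → nohis   (t→s word-finally)
So the Monik cognate is 'nohis'.

nohis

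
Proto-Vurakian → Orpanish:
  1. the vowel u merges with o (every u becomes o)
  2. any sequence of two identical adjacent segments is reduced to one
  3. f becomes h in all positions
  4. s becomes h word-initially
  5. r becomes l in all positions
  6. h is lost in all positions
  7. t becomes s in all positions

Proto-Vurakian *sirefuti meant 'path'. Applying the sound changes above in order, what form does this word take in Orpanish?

Orpanish: *sirefuti > sirefoti > sirehoti > hirehoti > hilehoti > ileoti > ileosi  (by vowel merger, unconditioned shift, debuccalisation, unconditioned shift, h-loss, unconditioned shift)

ileosi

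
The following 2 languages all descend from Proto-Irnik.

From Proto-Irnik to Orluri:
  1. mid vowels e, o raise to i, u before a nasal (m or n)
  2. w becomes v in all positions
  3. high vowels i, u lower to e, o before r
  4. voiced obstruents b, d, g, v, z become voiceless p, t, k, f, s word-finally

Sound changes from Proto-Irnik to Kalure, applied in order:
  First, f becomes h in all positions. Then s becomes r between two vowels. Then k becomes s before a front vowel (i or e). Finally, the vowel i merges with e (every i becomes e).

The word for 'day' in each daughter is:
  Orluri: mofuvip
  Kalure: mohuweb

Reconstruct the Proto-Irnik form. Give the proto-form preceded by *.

*mofuwib

Position 5: Orluri has v, Kalure has w. Kalure preserves w here (none of its changes turn any other segment into w), so the proto-segment is *w.
Position 3: Orluri has f, Kalure has h. Taking the neighbouring segments as reconstructed: Orluri f can only go back to *f; Kalure h could go back to *f or *h — the one source consistent with every daughter is *f.
Position 6: Orluri has i, Kalure has e. Taking the neighbouring segments as reconstructed: Orluri i can only go back to *i; Kalure e could go back to *e or *i — the one source consistent with every daughter is *i.
This points to *mofuwib. Verify forward in each daughter:
Orluri: start from *mofuwib.
  rule 1: no change — mofuwib
  rule 2 (unconditioned shift): mofuwib → mofuvib
  rule 3: no change — mofuvib
  rule 4 (final devoicing): mofuvib → mofuvip
  ⇒ Orluri mofuvip
Kalure: start from *mofuwib.
  rule 1 (unconditioned shift): mofuwib → mohuwib
  rule 2: no change — mohuwib
  rule 3: no change — mohuwib
  rule 4 (vowel merger): mohuwib → mohuweb
  ⇒ Kalure mohuweb
*mofuwib is the unique common source.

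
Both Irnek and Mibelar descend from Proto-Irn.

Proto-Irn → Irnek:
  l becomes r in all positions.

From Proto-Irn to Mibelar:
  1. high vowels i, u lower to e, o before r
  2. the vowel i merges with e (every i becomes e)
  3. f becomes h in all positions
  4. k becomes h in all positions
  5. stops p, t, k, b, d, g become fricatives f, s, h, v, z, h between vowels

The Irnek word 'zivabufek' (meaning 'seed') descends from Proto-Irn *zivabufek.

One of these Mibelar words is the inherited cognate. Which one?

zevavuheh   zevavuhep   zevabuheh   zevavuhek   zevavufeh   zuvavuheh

Mibelar: *zivabufek
  zivabufek (rule 1 does not apply)
  zivabufek → zevabufek   [vowel merger]
  zevabufek → zevabuhek   [unconditioned shift]
  zevabuhek → zevabuheh   [unconditioned shift]
  zevabuheh → zevavuheh   [intervocalic lenition]
  giving Mibelar zevavuheh.
Only 'zevavuheh' matches the regular Mibelar development of *zivabufek.

zevavuheh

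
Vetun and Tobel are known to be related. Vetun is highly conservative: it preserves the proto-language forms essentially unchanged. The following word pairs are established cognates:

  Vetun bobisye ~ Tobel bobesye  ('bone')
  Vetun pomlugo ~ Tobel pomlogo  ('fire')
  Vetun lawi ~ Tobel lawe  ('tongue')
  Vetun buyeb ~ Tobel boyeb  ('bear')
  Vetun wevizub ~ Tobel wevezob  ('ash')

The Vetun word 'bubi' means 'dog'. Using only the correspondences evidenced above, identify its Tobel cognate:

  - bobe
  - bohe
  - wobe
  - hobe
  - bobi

wevizub ~ wevezob — Vetun u corresponds to Tobel o after a consonant, before a labial obstruent.
lawi ~ lawe — Vetun i corresponds to Tobel e word-finally.
Applying these to Vetun 'bubi':
  bubi → bobi   (u→o after a consonant, before a labial obstruent)
  bobi → bobe   (i→e word-finally)
So the Tobel cognate is 'bobe'.

bobe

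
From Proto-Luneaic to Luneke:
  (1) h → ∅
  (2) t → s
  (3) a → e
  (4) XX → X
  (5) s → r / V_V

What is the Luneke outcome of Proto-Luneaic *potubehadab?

Luneke: *potubehadab > potubeadab > posubeadab > posubeedeb > posubedeb > porubedeb  (by h-loss, unconditioned shift, vowel merger, degemination, rhotacism)

porubedeb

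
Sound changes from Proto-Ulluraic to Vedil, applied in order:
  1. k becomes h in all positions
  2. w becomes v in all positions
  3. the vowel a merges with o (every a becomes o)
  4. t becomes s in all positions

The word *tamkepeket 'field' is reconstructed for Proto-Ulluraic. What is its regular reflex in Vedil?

Vedil: start from *tamkepeket.
  rule 1 (unconditioned shift): tamkepeket → tamhepehet
  rule 2: no change — tamhepehet
  rule 3 (vowel merger): tamhepehet → tomhepehet
  rule 4 (unconditioned shift): tomhepehet → somhepehes
  ⇒ Vedil somhepehes

somhepehes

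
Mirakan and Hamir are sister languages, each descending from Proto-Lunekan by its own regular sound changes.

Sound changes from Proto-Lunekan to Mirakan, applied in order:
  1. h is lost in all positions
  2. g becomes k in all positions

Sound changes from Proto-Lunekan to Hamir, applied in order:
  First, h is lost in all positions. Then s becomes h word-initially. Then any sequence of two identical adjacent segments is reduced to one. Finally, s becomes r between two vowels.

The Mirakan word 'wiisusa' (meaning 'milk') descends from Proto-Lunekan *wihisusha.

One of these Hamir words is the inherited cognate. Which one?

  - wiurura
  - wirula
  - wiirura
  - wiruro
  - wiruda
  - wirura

Hamir: start from *wihisusha.
  rule 1 (h-loss): wihisusha → wiisusa
  rule 2: no change — wiisusa
  rule 3 (degemination): wiisusa → wisusa
  rule 4 (rhotacism): wisusa → wirura
  ⇒ Hamir wirura
Among the options, 'wirura' alone shows every Hamir change applied in order.

wirura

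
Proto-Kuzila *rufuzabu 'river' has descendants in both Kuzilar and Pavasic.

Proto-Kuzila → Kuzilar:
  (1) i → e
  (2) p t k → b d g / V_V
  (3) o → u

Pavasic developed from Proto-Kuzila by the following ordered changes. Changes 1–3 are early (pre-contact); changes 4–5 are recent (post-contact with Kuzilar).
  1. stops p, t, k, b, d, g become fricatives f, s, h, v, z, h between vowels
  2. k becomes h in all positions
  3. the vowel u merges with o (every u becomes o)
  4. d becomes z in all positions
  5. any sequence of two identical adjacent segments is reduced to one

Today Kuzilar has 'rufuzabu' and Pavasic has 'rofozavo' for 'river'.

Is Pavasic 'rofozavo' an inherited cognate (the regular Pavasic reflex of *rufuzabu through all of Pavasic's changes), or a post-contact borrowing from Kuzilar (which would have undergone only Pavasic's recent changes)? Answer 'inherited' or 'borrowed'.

inherited

If inherited, *rufuzabu would pass through all of Pavasic's changes:
Pavasic: start from *rufuzabu.
  rule 1 (intervocalic lenition): rufuzabu → rufuzavu
  rule 2: no change — rufuzavu
  rule 3 (vowel merger): rufuzavu → rofozavo
  rule 4: no change — rofozavo
  rule 5: no change — rofozavo
  ⇒ Pavasic rofozavo
If borrowed from Kuzilar 'rufuzabu' after the early changes, it would undergo only the recent ones:
  rule 4 (unconditioned shift): no change (rufuzabu)
  rule 5 (degemination): no change (rufuzabu)
  ⇒ as a loan: rufuzabu
Pavasic 'rofozavo' matches the inherited outcome exactly, so it is an inherited cognate, not a loan.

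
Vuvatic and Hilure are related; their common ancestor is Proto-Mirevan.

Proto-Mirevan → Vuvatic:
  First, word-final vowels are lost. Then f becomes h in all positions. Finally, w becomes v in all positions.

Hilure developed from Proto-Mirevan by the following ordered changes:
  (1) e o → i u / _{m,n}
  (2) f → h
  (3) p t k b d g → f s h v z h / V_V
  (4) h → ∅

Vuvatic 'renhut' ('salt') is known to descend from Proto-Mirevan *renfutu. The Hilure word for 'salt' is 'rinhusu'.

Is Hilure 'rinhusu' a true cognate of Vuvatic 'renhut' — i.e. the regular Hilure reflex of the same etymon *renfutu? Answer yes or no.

no

Derive the expected Hilure reflex of *renfutu:
Hilure: *renfutu > rinfutu > rinhutu > rinhusu > rinusu  (by pre-nasal raising, unconditioned shift, intervocalic lenition, h-loss)
The regular Hilure reflex would be 'rinusu', but the attested form is 'rinhusu'. The correspondence is irregular, so they are not cognates (the Hilure form has a different source).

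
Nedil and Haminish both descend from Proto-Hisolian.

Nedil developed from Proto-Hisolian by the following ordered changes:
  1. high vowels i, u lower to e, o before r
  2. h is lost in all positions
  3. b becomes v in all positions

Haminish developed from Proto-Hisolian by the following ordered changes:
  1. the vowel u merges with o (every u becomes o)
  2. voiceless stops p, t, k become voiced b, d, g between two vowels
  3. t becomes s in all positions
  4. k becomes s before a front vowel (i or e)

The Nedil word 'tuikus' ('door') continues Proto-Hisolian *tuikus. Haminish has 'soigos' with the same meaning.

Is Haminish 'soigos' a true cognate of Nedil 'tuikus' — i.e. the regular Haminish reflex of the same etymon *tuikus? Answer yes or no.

yes

Derive the expected Haminish reflex of *tuikus:
Haminish: start from *tuikus.
  rule 1 (vowel merger): tuikus → toikos
  rule 2 (intervocalic voicing): toikos → toigos
  rule 3 (unconditioned shift): toigos → soigos
  rule 4: no change — soigos
  ⇒ Haminish soigos
Haminish 'soigos' matches the regular reflex exactly, so the pair is cognate.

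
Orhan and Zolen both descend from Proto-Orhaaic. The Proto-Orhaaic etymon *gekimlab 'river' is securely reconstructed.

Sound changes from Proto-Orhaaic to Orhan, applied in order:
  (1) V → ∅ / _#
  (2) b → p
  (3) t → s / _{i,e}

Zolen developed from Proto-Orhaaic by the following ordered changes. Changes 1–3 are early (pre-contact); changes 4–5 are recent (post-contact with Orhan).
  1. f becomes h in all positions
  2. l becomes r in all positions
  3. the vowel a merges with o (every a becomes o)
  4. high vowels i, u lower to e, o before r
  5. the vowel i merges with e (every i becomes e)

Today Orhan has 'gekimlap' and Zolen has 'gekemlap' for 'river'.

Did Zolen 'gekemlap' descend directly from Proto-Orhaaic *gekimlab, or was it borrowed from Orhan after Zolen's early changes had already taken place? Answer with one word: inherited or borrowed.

If inherited, *gekimlab would pass through all of Zolen's changes:
Zolen: *gekimlab
  gekimlab (rule 1 does not apply)
  gekimlab → gekimrab   [unconditioned shift]
  gekimrab → gekimrob   [vowel merger]
  gekimrob (rule 4 does not apply)
  gekimrob → gekemrob   [vowel merger]
  giving Zolen gekemrob.
If borrowed from Orhan 'gekimlap' after the early changes, it would undergo only the recent ones:
  rule 4 (pre-rhotic lowering): no change (gekimlap)
  rule 5 (vowel merger): gekimlap → gekemlap
  ⇒ as a loan: gekemlap
Zolen 'gekemlap' matches the loan outcome 'gekemlap', not the inherited 'gekemrob' — it skipped the early Zolen changes, so it was borrowed from Orhan.

borrowed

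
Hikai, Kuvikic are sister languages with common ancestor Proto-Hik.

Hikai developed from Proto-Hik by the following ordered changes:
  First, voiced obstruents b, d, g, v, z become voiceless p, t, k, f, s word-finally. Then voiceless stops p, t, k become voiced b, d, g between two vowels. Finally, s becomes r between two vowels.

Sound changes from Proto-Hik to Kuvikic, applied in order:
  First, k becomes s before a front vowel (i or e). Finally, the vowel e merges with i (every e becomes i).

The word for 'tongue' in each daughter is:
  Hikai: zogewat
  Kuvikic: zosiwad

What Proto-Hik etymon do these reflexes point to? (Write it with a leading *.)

*zokewad

Position 3: Hikai has g, Kuvikic has s. Taking the neighbouring segments as reconstructed: Hikai g could go back to *k or *g; Kuvikic s could go back to *k or *s — the one source consistent with every daughter is *k.
Position 4: Hikai has e, Kuvikic has i. Hikai preserves e here (none of its changes turn any other segment into e), so the proto-segment is *e.
Verify the candidate proto-form against each daughter:
Hikai: *zokewad > zokewat > zogewat  (by final devoicing, intervocalic voicing)
Kuvikic: *zokewad > zosewad > zosiwad  (by palatalisation, vowel merger)
*zokewad is the unique common source.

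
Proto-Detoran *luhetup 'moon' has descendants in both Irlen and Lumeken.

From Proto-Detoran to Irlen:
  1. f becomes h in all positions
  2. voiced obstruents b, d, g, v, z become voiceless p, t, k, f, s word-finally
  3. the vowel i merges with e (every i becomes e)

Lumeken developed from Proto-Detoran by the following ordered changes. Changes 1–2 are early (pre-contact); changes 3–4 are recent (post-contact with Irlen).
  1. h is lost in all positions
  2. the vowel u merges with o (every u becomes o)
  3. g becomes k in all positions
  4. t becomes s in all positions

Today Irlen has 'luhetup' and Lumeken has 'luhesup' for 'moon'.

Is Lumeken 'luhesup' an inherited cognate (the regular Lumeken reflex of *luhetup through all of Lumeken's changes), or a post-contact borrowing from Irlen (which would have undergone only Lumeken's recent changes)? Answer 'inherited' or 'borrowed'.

borrowed

If inherited, *luhetup would pass through all of Lumeken's changes:
Lumeken: *luhetup
  luhetup → luetup   [h-loss]
  luetup → loetop   [vowel merger]
  loetop (rule 3 does not apply)
  loetop → loesop   [unconditioned shift]
  giving Lumeken loesop.
If borrowed from Irlen 'luhetup' after the early changes, it would undergo only the recent ones:
  rule 3 (unconditioned shift): no change (luhetup)
  rule 4 (unconditioned shift): luhetup → luhesup
  ⇒ as a loan: luhesup
Lumeken 'luhesup' matches the loan outcome 'luhesup', not the inherited 'loesop' — it skipped the early Lumeken changes, so it was borrowed from Irlen.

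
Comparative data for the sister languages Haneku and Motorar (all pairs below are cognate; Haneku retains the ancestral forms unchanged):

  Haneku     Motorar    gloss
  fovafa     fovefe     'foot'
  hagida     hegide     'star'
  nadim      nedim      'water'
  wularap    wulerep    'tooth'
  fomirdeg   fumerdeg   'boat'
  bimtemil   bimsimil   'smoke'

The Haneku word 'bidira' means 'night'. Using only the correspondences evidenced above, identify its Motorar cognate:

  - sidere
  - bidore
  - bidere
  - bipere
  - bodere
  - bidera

fomirdeg ~ fumerdeg — Haneku i corresponds to Motorar e after a consonant, before r.
fovafa ~ fovefe, hagida ~ hegide — Haneku a corresponds to Motorar e word-finally.
Applying these to Haneku 'bidira':
  bidira → bidera   (i→e after a consonant, before r)
  bidera → bidere   (a→e word-finally)
So the Motorar cognate is 'bidere'.

bidere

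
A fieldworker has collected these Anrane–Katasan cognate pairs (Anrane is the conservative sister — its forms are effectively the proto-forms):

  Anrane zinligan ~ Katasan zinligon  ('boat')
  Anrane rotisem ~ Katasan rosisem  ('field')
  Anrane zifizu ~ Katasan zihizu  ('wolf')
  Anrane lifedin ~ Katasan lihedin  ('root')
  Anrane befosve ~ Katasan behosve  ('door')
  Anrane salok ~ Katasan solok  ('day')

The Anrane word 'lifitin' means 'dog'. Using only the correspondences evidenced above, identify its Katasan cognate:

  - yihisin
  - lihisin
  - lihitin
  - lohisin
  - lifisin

zifizu ~ zihizu — Anrane f corresponds to Katasan h between vowels (before a front vowel).
rotisem ~ rosisem — Anrane t corresponds to Katasan s between vowels (before a front vowel).
Applying these to Anrane 'lifitin':
  lifitin → lihitin   (f→h between vowels (before a front vowel))
  lihitin → lihisin   (t→s between vowels (before a front vowel))
So the Katasan cognate is 'lihisin'.

lihisin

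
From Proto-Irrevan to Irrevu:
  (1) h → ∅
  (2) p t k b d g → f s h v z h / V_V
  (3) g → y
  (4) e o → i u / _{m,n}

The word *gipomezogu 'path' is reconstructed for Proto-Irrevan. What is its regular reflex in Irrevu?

Irrevu: start from *gipomezogu.
  rule 1: no change — gipomezogu
  rule 2 (intervocalic lenition): gipomezogu → gifomezohu
  rule 3 (unconditioned shift): gifomezohu → yifomezohu
  rule 4 (pre-nasal raising): yifomezohu → yifumezohu
  ⇒ Irrevu yifumezohu

yifumezohu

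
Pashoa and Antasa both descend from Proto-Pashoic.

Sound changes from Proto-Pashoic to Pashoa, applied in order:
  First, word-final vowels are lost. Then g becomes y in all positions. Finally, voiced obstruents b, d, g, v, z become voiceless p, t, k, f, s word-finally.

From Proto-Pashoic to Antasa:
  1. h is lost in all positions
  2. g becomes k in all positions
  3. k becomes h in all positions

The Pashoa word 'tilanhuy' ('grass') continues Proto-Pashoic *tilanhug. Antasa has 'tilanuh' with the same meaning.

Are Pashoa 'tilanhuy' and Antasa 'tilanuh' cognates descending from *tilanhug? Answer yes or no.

Derive the expected Antasa reflex of *tilanhug:
Antasa: start from *tilanhug.
  rule 1 (h-loss): tilanhug → tilanug
  rule 2 (unconditioned shift): tilanug → tilanuk
  rule 3 (unconditioned shift): tilanuk → tilanuh
  ⇒ Antasa tilanuh
Antasa 'tilanuh' matches the regular reflex exactly, so the pair is cognate.

yes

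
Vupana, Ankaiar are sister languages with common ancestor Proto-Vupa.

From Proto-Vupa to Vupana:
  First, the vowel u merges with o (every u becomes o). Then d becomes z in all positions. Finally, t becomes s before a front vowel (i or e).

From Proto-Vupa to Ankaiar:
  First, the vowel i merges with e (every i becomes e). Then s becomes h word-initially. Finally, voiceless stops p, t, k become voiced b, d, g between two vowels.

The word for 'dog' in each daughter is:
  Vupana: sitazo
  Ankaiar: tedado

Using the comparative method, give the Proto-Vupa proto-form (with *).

*titado

Position 3: Vupana has t, Ankaiar has d. Vupana preserves t here (none of its changes turn any other segment into t), so the proto-segment is *t.
Position 2: Vupana has i, Ankaiar has e. Vupana preserves i here (none of its changes turn any other segment into i), so the proto-segment is *i.
Position 1: Vupana has s, Ankaiar has t. Ankaiar preserves t here (none of its changes turn any other segment into t), so the proto-segment is *t.
Continuing position by position gives *titado; check it forward:
Vupana: *titado > titazo > sitazo  (by unconditioned shift, palatalisation)
Ankaiar: *titado
  titado → tetado   [vowel merger]
  tetado (rule 2 does not apply)
  tetado → tedado   [intervocalic voicing]
  giving Ankaiar tedado.
No other proto-form is consistent with every reflex, so the reconstruction is *titado.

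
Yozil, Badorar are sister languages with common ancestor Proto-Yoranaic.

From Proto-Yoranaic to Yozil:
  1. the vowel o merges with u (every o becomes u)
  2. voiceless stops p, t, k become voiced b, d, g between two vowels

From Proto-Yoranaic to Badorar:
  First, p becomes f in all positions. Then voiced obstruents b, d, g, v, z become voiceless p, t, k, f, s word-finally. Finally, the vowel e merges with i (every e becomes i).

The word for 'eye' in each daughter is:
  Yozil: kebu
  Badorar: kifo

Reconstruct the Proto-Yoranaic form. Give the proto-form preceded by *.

Position 3: Yozil has b, Badorar has f. Taking the neighbouring segments as reconstructed: Yozil b could go back to *p or *b; Badorar f could go back to *p or *f — the one source consistent with every daughter is *p.
Position 2: Yozil has e, Badorar has i. Yozil preserves e here (none of its changes turn any other segment into e), so the proto-segment is *e.
Verify the candidate proto-form against each daughter:
Yozil: *kepo
  kepo → kepu   [vowel merger]
  kepu → kebu   [intervocalic voicing]
  giving Yozil kebu.
Badorar: *kepo > kefo > kifo  (by unconditioned shift, vowel merger)
Only *kepo yields all of Yozil kebu, Badorar kifo.

*kepo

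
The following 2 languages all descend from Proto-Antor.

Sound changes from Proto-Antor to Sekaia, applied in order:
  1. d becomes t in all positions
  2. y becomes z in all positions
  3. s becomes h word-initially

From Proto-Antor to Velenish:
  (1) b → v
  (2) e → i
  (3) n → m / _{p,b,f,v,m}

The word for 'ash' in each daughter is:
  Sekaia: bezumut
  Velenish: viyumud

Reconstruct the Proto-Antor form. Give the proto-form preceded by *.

Position 2: Sekaia has e, Velenish has i. Sekaia preserves e here (none of its changes turn any other segment into e), so the proto-segment is *e.
Position 3: Sekaia has z, Velenish has y. Velenish preserves y here (none of its changes turn any other segment into y), so the proto-segment is *y.
This points to *beyumud. Verify forward in each daughter:
Sekaia: start from *beyumud.
  rule 1 (unconditioned shift): beyumud → beyumut
  rule 2 (unconditioned shift): beyumut → bezumut
  rule 3: no change — bezumut
  ⇒ Sekaia bezumut
Velenish: start from *beyumud.
  rule 1 (unconditioned shift): beyumud → veyumud
  rule 2 (vowel merger): veyumud → viyumud
  rule 3: no change — viyumud
  ⇒ Velenish viyumud
*beyumud is the unique common source.

*beyumud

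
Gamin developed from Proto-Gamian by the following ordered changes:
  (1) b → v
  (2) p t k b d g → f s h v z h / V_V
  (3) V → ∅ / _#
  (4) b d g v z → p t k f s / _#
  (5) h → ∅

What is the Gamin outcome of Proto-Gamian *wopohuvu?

Gamin: start from *wopohuvu.
  rule 1: no change — wopohuvu
  rule 2 (intervocalic lenition): wopohuvu → wofohuvu
  rule 3 (apocope): wofohuvu → wofohuv
  rule 4 (final devoicing): wofohuv → wofohuf
  rule 5 (h-loss): wofohuf → wofouf
  ⇒ Gamin wofouf

wofouf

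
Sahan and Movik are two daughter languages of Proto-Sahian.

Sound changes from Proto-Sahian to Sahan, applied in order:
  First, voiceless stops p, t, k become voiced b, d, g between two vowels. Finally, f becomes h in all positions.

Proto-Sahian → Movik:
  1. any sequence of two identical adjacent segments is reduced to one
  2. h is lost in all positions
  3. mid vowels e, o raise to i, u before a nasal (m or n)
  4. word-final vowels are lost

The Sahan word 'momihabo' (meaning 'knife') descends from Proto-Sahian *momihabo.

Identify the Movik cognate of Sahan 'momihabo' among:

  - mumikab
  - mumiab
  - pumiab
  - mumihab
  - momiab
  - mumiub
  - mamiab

Movik: *momihabo
  momihabo (rule 1 does not apply)
  momihabo → momiabo   [h-loss]
  momiabo → mumiabo   [pre-nasal raising]
  mumiabo → mumiab   [apocope]
  giving Movik mumiab.
The other candidates each miss or misapply at least one Movik change.

mumiab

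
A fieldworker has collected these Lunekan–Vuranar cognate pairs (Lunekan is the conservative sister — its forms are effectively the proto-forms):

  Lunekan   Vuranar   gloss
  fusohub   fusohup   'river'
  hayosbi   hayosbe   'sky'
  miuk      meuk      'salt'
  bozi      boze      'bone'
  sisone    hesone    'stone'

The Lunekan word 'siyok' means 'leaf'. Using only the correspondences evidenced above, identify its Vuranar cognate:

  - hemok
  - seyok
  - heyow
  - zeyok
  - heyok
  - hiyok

heyok

sisone ~ hesone — Lunekan s corresponds to Vuranar h word-initially before a front vowel.
sisone ~ hesone — Lunekan i corresponds to Vuranar e after a consonant, before a consonant other than r, m, n, p, b, f, v.
Applying these to Lunekan 'siyok':
  siyok → hiyok   (s→h word-initially before a front vowel)
  hiyok → heyok   (i→e after a consonant, before a consonant other than r, m, n, p, b, f, v)
So the Vuranar cognate is 'heyok'.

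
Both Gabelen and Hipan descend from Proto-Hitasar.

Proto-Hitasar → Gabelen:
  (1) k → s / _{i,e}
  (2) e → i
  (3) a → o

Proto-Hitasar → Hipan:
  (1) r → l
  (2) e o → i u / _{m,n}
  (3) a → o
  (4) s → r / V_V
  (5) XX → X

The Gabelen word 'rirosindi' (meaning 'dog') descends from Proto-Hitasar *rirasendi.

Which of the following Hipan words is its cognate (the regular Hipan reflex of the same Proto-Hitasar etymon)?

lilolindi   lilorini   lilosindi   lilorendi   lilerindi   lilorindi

lilorindi

Hipan: *rirasendi
  rirasendi → lilasendi   [unconditioned shift]
  lilasendi → lilasindi   [pre-nasal raising]
  lilasindi → lilosindi   [vowel merger]
  lilosindi → lilorindi   [rhotacism]
  lilorindi (rule 5 does not apply)
  giving Hipan lilorindi.
The other candidates each miss or misapply at least one Hipan change.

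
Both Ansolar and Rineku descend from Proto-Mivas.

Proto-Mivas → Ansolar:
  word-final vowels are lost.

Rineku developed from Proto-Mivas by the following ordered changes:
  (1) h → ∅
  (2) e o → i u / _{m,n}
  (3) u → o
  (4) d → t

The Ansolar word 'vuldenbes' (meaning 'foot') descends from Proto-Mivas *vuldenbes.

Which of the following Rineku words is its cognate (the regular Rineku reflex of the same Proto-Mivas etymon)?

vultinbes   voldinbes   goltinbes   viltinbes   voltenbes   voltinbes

voltinbes

Rineku: *vuldenbes
  vuldenbes (rule 1 does not apply)
  vuldenbes → vuldinbes   [pre-nasal raising]
  vuldinbes → voldinbes   [vowel merger]
  voldinbes → voltinbes   [unconditioned shift]
  giving Rineku voltinbes.
The other candidates each miss or misapply at least one Rineku change.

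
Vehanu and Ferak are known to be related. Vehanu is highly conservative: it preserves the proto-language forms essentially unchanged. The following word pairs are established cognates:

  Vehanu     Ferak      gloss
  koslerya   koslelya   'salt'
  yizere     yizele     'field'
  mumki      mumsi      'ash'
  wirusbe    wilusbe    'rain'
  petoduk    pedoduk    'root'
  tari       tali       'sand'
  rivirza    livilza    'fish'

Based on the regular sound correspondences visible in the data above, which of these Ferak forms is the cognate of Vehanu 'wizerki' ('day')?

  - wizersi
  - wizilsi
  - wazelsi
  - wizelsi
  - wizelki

wizelsi

koslerya ~ koslelya, rivirza ~ livilza — Vehanu r corresponds to Ferak l after a vowel, before a consonant other than r, m, n, p, b, f, v.
mumki ~ mumsi — Vehanu k corresponds to Ferak s after a consonant, before a front vowel.
Applying these to Vehanu 'wizerki':
  wizerki → wizelki   (r→l after a vowel, before a consonant other than r, m, n, p, b, f, v)
  wizelki → wizelsi   (k→s after a consonant, before a front vowel)
So the Ferak cognate is 'wizelsi'.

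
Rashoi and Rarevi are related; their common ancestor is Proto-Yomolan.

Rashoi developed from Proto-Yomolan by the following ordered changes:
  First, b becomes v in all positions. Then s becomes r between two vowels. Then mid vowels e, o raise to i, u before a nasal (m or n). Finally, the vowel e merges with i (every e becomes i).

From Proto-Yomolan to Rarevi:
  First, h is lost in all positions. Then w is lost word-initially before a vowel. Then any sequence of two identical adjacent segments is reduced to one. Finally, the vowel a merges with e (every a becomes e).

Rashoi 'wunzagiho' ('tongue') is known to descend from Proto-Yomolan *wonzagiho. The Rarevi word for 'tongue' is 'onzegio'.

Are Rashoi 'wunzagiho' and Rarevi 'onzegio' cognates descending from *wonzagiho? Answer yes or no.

yes

Derive the expected Rarevi reflex of *wonzagiho:
Rarevi: start from *wonzagiho.
  rule 1 (h-loss): wonzagiho → wonzagio
  rule 2 (glide loss): wonzagio → onzagio
  rule 3: no change — onzagio
  rule 4 (vowel merger): onzagio → onzegio
  ⇒ Rarevi onzegio
Rarevi 'onzegio' matches the regular reflex exactly, so the pair is cognate.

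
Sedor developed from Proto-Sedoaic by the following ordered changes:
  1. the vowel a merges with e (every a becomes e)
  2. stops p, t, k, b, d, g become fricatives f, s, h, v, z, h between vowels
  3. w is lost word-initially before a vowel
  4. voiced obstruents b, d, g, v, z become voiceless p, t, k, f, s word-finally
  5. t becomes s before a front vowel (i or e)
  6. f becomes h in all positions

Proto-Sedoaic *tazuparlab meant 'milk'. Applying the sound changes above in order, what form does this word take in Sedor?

sezuherlep

Sedor: *tazuparlab > tezuperleb > tezuferleb > tezuferlep > sezuferlep > sezuherlep  (by vowel merger, intervocalic lenition, final devoicing, palatalisation, unconditioned shift)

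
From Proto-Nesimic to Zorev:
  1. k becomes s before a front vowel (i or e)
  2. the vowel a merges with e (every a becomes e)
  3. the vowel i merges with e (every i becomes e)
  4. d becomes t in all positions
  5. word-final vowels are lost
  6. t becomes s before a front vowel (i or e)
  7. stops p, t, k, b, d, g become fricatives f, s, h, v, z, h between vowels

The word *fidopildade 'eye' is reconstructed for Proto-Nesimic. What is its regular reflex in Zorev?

fesofelset

Zorev: *fidopildade
  fidopildade (rule 1 does not apply)
  fidopildade → fidopildede   [vowel merger]
  fidopildede → fedopeldede   [vowel merger]
  fedopeldede → fetopeltete   [unconditioned shift]
  fetopeltete → fetopeltet   [apocope]
  fetopeltet → fetopelset   [palatalisation]
  fetopelset → fesofelset   [intervocalic lenition]
  giving Zorev fesofelset.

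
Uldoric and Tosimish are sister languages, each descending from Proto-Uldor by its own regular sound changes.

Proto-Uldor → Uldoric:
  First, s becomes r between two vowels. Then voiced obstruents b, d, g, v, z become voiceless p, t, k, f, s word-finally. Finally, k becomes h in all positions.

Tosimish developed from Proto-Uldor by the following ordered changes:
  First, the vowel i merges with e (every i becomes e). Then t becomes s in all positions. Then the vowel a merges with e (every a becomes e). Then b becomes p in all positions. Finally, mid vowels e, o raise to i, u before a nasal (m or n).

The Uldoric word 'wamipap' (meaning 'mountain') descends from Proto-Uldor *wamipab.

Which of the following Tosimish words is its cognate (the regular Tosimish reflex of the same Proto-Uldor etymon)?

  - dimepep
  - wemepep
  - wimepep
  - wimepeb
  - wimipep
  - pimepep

wimepep

Tosimish: *wamipab > wamepab > wemepeb > wemepep > wimepep  (by vowel merger, vowel merger, unconditioned shift, pre-nasal raising)
Only 'wimepep' matches the regular Tosimish development of *wamipab.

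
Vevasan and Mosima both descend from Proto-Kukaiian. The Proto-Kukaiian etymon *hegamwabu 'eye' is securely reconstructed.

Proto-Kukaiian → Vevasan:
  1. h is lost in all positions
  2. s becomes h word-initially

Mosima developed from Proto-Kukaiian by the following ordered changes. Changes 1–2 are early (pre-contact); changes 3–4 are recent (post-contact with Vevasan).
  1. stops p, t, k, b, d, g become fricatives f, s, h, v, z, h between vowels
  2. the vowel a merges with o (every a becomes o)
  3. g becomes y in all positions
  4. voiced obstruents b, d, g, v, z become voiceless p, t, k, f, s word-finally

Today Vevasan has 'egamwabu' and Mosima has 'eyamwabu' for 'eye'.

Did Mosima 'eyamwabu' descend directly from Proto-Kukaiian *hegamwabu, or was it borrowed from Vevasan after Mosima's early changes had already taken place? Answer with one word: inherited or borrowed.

borrowed

If inherited, *hegamwabu would pass through all of Mosima's changes:
Mosima: *hegamwabu
  hegamwabu → hehamwavu   [intervocalic lenition]
  hehamwavu → hehomwovu   [vowel merger]
  hehomwovu (rule 3 does not apply)
  hehomwovu (rule 4 does not apply)
  giving Mosima hehomwovu.
If borrowed from Vevasan 'egamwabu' after the early changes, it would undergo only the recent ones:
  rule 3 (unconditioned shift): egamwabu → eyamwabu
  rule 4 (final devoicing): no change (eyamwabu)
  ⇒ as a loan: eyamwabu
Mosima 'eyamwabu' matches the loan outcome 'eyamwabu', not the inherited 'hehomwovu' — it skipped the early Mosima changes, so it was borrowed from Vevasan.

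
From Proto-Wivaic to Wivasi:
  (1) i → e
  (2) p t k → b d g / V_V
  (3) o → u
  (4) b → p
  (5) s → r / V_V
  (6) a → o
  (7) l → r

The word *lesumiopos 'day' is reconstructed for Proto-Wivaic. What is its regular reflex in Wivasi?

rerumeupus

Wivasi: *lesumiopos > lesumeopos > lesumeobos > lesumeubus > lesumeupus > lerumeupus > rerumeupus  (by vowel merger, intervocalic voicing, vowel merger, unconditioned shift, rhotacism, unconditioned shift)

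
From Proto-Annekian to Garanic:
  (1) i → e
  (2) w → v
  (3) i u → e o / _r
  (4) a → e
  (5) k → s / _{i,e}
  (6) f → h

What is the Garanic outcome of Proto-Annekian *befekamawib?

Garanic: *befekamawib > befekamaweb > befekamaveb > befekemeveb > befesemeveb > behesemeveb  (by vowel merger, unconditioned shift, vowel merger, palatalisation, unconditioned shift)

behesemeveb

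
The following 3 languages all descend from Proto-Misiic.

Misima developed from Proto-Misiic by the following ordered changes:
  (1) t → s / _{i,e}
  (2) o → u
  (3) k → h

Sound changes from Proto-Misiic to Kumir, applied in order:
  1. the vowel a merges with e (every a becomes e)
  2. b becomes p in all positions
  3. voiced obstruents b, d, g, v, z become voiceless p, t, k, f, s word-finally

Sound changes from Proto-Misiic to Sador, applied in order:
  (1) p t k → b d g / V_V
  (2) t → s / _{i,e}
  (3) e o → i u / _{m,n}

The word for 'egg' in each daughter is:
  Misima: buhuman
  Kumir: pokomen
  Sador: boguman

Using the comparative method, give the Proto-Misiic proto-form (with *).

*bokoman

Position 3: Misima has h, Kumir has k, Sador has g. Taking the neighbouring segments as reconstructed: Misima h could go back to *k or *h; Kumir k can only go back to *k; Sador g could go back to *k or *g — the one source consistent with every daughter is *k.
Position 1: Misima has b, Kumir has p, Sador has b. Misima preserves b here (none of its changes turn any other segment into b), so the proto-segment is *b.
Verify the candidate proto-form against each daughter:
Misima: start from *bokoman.
  rule 1: no change — bokoman
  rule 2 (vowel merger): bokoman → bukuman
  rule 3 (unconditioned shift): bukuman → buhuman
  ⇒ Misima buhuman
Kumir: *bokoman > bokomen > pokomen  (by vowel merger, unconditioned shift)
Sador: *bokoman
  bokoman → bogoman   [intervocalic voicing]
  bogoman (rule 2 does not apply)
  bogoman → boguman   [pre-nasal raising]
  giving Sador boguman.
Only *bokoman yields all of Misima buhuman, Kumir pokomen, Sador boguman.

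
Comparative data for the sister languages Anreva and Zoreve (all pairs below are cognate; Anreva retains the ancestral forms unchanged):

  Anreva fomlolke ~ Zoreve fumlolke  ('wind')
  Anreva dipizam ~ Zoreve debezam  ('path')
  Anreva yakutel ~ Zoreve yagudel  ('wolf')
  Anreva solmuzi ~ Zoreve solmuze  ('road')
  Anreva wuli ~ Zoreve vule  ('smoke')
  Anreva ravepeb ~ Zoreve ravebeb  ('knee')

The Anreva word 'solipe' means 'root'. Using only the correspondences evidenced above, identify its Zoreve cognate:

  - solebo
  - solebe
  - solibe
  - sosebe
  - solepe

solebe

dipizam ~ debezam — Anreva i corresponds to Zoreve e after a consonant, before a labial obstruent.
ravepeb ~ ravebeb — Anreva p corresponds to Zoreve b between vowels (before a front vowel).
Applying these to Anreva 'solipe':
  solipe → solepe   (i→e after a consonant, before a labial obstruent)
  solepe → solebe   (p→b between vowels (before a front vowel))
So the Zoreve cognate is 'solebe'.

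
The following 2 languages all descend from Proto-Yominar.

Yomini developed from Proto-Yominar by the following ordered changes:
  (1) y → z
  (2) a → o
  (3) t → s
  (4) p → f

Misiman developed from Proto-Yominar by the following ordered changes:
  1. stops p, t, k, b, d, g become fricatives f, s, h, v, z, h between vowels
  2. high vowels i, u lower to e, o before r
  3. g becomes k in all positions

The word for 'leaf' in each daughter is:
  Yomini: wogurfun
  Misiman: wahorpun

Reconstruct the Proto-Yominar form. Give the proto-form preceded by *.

Position 3: Yomini has g, Misiman has h. Yomini preserves g here (none of its changes turn any other segment into g), so the proto-segment is *g.
Position 2: Yomini has o, Misiman has a. Misiman preserves a here (none of its changes turn any other segment into a), so the proto-segment is *a.
Position 4: Yomini has u, Misiman has o. Yomini preserves u here (none of its changes turn any other segment into u), so the proto-segment is *u.
This points to *wagurpun. Verify forward in each daughter:
Yomini: *wagurpun > wogurpun > wogurfun  (by vowel merger, unconditioned shift)
Misiman: *wagurpun
  wagurpun → wahurpun   [intervocalic lenition]
  wahurpun → wahorpun   [pre-rhotic lowering]
  wahorpun (rule 3 does not apply)
  giving Misiman wahorpun.
No other proto-form is consistent with every reflex, so the reconstruction is *wagurpun.

*wagurpun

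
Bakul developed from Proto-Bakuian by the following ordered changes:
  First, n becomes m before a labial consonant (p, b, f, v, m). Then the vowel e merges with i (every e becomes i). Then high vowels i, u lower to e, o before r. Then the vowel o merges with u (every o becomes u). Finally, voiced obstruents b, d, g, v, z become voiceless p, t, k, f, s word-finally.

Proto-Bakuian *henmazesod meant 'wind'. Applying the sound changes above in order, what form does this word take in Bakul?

Bakul: *henmazesod
  henmazesod → hemmazesod   [nasal place assimilation]
  hemmazesod → himmazisod   [vowel merger]
  himmazisod (rule 3 does not apply)
  himmazisod → himmazisud   [vowel merger]
  himmazisud → himmazisut   [final devoicing]
  giving Bakul himmazisut.

himmazisut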